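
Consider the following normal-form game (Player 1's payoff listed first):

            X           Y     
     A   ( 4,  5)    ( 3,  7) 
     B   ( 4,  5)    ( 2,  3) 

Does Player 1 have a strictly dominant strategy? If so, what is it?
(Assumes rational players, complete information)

No strictly dominant strategy exists for Player 1

Work:
A strategy strictly dominates another if it gives a strictly higher payoff against every opponent action. Compare each pair of P1's strategies column-by-column:
  A vs B: [4 vs 4, 3 vs 2] → A does not strictly dominate B (column X: 4 ≤ 4)
  B vs A: [4 vs 4, 2 vs 3] → B does not strictly dominate A (column X: 4 ≤ 4)
No single strategy strictly dominates all others → no strictly dominant strategy.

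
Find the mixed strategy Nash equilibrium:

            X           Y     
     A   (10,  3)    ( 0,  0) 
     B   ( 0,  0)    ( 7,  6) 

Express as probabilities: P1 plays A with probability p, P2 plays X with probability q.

p = 0.6667, q = 0.4118

Work:
Find probabilities that make opponent indifferent:
P2 chooses q to make P1 indifferent between A and B
P1 chooses p to make P2 indifferent between X and Y
Mixed NE: P1 plays (A: 0.6667, B: 0.3333), P2 plays (X: 0.4118, Y: 0.5882)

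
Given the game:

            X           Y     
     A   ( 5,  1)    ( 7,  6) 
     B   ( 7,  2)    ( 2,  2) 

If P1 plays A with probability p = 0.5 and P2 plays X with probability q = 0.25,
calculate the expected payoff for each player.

E[P1] = 4.875, E[P2] = 3.375

Work:
E[P1] = p·q·π₁(A,X) + p·(1-q)·π₁(A,Y) + (1-p)·q·π₁(B,X) + (1-p)·(1-q)·π₁(B,Y)
= 0.5·0.25·5 + 0.5·0.75·7 + 0.5·0.25·7 + 0.5·0.75·2
= 4.875

E[P2] = 3.375 (similar calculation)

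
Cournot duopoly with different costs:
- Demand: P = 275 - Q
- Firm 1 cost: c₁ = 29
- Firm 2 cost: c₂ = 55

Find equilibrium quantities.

q₁* = 90.67, q₂* = 64.67

Work:
Reaction: q₁ = (275 - 29 - q₂)/2
Reaction: q₂ = (275 - 55 - q₁)/2
Solve simultaneously:
q₁* = (275 - 2×29 + 55)/3 = 90.67
q₂* = (275 - 2×55 + 29)/3 = 64.67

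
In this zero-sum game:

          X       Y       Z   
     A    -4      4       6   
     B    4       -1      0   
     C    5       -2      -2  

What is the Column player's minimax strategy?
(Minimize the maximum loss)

Column should play Y, value = 4

Work:
Column player minimizes Row's maximum payoff:
Column X: max payoff to Row = 5
Column Y: max payoff to Row = 4
Column Z: max payoff to Row = 6
Minimum is 4, achieved by column Y.
Minimax strategy: Y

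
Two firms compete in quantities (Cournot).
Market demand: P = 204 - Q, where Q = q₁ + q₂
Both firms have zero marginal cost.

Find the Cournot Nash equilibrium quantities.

q₁* = q₂* = 68.0; P* = 68.0

Work:
Profit: π_i = P·q_i = (a - q_i - q_j)·q_i
FOC: ∂π_i/∂q_i = a - 2q_i - q_j = 0
Reaction function: q_i = (204 - q_j)/2
Symmetry: q* = 204/3 = 68.0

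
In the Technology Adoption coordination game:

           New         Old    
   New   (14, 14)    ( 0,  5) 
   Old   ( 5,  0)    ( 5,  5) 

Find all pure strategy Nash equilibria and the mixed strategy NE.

Pure NE: (New, New) and (Old, Old); Mixed NE: p = 0.3571, q = 0.3571

Work:
Check pure NE:
(New, New): (14, 14) - no unilateral deviation beneficial
(Old, Old): (5, 5) - no unilateral deviation beneficial
Mixed NE: P1 plays New with p = 0.3571, P2 plays New with q = 0.3571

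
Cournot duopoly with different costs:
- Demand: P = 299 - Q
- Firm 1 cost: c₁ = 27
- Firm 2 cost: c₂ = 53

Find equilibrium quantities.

q₁* = 99.33, q₂* = 73.33

Work:
Reaction: q₁ = (299 - 27 - q₂)/2
Reaction: q₂ = (299 - 53 - q₁)/2
Solve simultaneously:
q₁* = (299 - 2×27 + 53)/3 = 99.33
q₂* = (299 - 2×53 + 27)/3 = 73.33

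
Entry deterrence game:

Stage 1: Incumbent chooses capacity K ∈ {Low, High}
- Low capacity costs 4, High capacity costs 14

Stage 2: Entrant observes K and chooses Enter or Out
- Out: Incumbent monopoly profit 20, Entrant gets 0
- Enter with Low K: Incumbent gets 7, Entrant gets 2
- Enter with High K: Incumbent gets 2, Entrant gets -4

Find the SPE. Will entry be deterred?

SPE: (High, Enter|Low, Out|High); Entry deterred. Incumbent net profit = 6

Work:
After Low K: Entrant enters (2 > 0)
After High K: Entrant stays out (-4 < 0)
Incumbent: Low → 7−4=3, High → 20−14=6
Incumbent chooses High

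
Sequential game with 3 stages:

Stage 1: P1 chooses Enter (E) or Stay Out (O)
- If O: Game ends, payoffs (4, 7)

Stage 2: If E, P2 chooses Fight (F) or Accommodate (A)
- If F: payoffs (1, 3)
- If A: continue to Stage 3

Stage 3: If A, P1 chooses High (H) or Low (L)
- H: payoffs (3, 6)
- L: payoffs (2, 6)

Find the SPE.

SPE: (O, A, H); Outcome (4, 7)

Work:
Stage 3: P1 chooses H (3 vs 2)
Stage 2: P2: F->3, A->6 (anticipating H). Choose A
Stage 1: P1: O->4, E->3 (anticipating A, H). Choose O
SPE path: O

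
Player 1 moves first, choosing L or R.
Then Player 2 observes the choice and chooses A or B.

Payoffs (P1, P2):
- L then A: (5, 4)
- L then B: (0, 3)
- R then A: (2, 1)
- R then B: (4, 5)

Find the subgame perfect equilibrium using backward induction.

P1 plays L, P2 plays A after L and B after R; Payoff (5, 4)

Work:
Backward induction:
After L: P2 chooses A → P1 gets 5
After R: P2 chooses B → P1 gets 4
P1 chooses L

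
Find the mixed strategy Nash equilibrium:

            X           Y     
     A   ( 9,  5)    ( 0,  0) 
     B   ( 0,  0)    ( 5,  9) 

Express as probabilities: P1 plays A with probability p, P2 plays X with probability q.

p = 0.6429, q = 0.3571

Work:
Find probabilities that make opponent indifferent:
P2 chooses q to make P1 indifferent between A and B
P1 chooses p to make P2 indifferent between X and Y
Mixed NE: P1 plays (A: 0.6429, B: 0.3571), P2 plays (X: 0.3571, Y: 0.6429)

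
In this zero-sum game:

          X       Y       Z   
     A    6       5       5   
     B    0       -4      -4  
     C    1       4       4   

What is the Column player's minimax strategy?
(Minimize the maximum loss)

Column should play Y or Z (all achieve the minimum), value = 5

Work:
Column player minimizes Row's maximum payoff:
Column X: max payoff to Row = 6
Column Y: max payoff to Row = 5
Column Z: max payoff to Row = 5
Minimum is 5, achieved by columns Y, Z (tied).
Each of Y or Z is a minimax strategy.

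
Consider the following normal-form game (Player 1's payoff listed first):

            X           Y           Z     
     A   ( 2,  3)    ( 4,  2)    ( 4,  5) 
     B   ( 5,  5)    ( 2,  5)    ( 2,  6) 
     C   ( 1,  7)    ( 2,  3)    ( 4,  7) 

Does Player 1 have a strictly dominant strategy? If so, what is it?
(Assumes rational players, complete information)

No strictly dominant strategy exists for Player 1

Work:
A strategy strictly dominates another if it gives a strictly higher payoff against every opponent action. Compare each pair of P1's strategies column-by-column:
  A vs B: [2 vs 5, 4 vs 2, 4 vs 2] → A does not strictly dominate B (column X: 2 ≤ 5)
  A vs C: [2 vs 1, 4 vs 2, 4 vs 4] → A does not strictly dominate C (column Z: 4 ≤ 4)
  B vs A: [5 vs 2, 2 vs 4, 2 vs 4] → B does not strictly dominate A (column Y: 2 ≤ 4)
  B vs C: [5 vs 1, 2 vs 2, 2 vs 4] → B does not strictly dominate C (column Y: 2 ≤ 2)
  C vs A: [1 vs 2, 2 vs 4, 4 vs 4] → C does not strictly dominate A (column X: 1 ≤ 2)
  C vs B: [1 vs 5, 2 vs 2, 4 vs 2] → C does not strictly dominate B (column X: 1 ≤ 5)
No single strategy strictly dominates all others → no strictly dominant strategy.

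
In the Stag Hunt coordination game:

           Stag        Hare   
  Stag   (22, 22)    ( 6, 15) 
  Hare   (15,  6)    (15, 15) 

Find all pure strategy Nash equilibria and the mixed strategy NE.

Pure NE: (Stag, Stag) and (Hare, Hare); Mixed NE: p = 0.5625, q = 0.5625

Work:
Check pure NE:
(Stag, Stag): (22, 22) - no unilateral deviation beneficial
(Hare, Hare): (15, 15) - no unilateral deviation beneficial
Mixed NE: P1 plays Stag with p = 0.5625, P2 plays Stag with q = 0.5625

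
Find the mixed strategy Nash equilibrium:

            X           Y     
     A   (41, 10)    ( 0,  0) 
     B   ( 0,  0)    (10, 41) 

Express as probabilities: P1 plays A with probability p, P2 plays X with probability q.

p = 0.8039, q = 0.1961

Work:
Find probabilities that make opponent indifferent:
P2 chooses q to make P1 indifferent between A and B
P1 chooses p to make P2 indifferent between X and Y
Mixed NE: P1 plays (A: 0.8039, B: 0.1961), P2 plays (X: 0.1961, Y: 0.8039)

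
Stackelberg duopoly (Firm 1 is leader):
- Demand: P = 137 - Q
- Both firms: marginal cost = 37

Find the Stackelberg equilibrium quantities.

q₁* (leader) = 50.0, q₂* (follower) = 25.0

Work:
Follower's reaction: q₂ = (a - c - q₁)/2
Leader substitutes: π₁ = q₁·(a - q₁ - (a-c-q₁)/2 - c)
FOC: q₁* = (137 - 37)/2 = 50.00
Then: q₂* = (137 - 37 - 50.0)/2 = 25.00
Leader has first-mover advantage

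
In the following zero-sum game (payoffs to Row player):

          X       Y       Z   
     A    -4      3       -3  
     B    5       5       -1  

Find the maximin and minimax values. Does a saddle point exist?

Maximin = -1, Minimax = -1, Saddle: True

Work:
Row minimums: [-4, -1] → maximin = -1
Column maximums: [5, 5, -1] → minimax = -1
Saddle point exists! Game value = -1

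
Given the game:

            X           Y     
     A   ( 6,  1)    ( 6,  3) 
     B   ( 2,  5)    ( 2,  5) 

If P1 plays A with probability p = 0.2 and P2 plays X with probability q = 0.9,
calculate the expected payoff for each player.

E[P1] = 2.8, E[P2] = 4.24

Work:
E[P1] = p·q·π₁(A,X) + p·(1-q)·π₁(A,Y) + (1-p)·q·π₁(B,X) + (1-p)·(1-q)·π₁(B,Y)
= 0.2·0.9·6 + 0.2·0.1·6 + 0.8·0.9·2 + 0.8·0.1·2
= 2.8

E[P2] = 4.24 (similar calculation)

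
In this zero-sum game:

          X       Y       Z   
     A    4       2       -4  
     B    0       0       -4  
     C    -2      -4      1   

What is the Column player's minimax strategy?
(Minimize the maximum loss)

Column should play Z, value = 1

Work:
Column player minimizes Row's maximum payoff:
Column X: max payoff to Row = 4
Column Y: max payoff to Row = 2
Column Z: max payoff to Row = 1
Minimum is 1, achieved by column Z.
Minimax strategy: Z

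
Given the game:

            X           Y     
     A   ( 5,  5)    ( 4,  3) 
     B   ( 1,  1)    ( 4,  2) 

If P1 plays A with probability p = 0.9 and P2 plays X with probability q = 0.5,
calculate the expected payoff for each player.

E[P1] = 4.3, E[P2] = 3.75

Work:
E[P1] = p·q·π₁(A,X) + p·(1-q)·π₁(A,Y) + (1-p)·q·π₁(B,X) + (1-p)·(1-q)·π₁(B,Y)
= 0.9·0.5·5 + 0.9·0.5·4 + 0.1·0.5·1 + 0.1·0.5·4
= 4.3

E[P2] = 3.75 (similar calculation)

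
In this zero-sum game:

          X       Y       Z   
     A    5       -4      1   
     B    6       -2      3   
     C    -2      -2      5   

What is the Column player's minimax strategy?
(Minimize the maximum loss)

Column should play Y, value = -2

Work:
Column player minimizes Row's maximum payoff:
Column X: max payoff to Row = 6
Column Y: max payoff to Row = -2
Column Z: max payoff to Row = 5
Minimum is -2, achieved by column Y.
Minimax strategy: Y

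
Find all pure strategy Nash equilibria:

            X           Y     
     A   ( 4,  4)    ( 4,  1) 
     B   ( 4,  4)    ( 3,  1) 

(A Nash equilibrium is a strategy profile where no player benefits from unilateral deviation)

Nash equilibrium: (A, X), (B, X)

Work:
Best responses:
  P1 vs X: payoffs [4, 4] → best response A/B (payoff 4)
  P1 vs Y: payoffs [4, 3] → best response A (payoff 4)
  P2 vs A: payoffs [4, 1] → best response X (payoff 4)
  P2 vs B: payoffs [4, 1] → best response X (payoff 4)
Mutual best responses: (A,X), (B,X) → Nash equilibria.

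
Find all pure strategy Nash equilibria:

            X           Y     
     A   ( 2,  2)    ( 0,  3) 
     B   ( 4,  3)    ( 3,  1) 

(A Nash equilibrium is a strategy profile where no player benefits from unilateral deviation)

Nash equilibrium: (B, X)

Work:
Best responses:
  P1 vs X: payoffs [2, 4] → best response B (payoff 4)
  P1 vs Y: payoffs [0, 3] → best response B (payoff 3)
  P2 vs A: payoffs [2, 3] → best response Y (payoff 3)
  P2 vs B: payoffs [3, 1] → best response X (payoff 3)
Mutual best responses: (B,X) → Nash equilibria.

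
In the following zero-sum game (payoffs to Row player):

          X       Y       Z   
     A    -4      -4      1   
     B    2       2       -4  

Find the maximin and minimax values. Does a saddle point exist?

Maximin = -4, Minimax = 1, Saddle: False

Work:
Row minimums: [-4, -4] → maximin = -4
Column maximums: [2, 2, 1] → minimax = 1
No saddle point (maximin ≠ minimax). Mixed strategy needed.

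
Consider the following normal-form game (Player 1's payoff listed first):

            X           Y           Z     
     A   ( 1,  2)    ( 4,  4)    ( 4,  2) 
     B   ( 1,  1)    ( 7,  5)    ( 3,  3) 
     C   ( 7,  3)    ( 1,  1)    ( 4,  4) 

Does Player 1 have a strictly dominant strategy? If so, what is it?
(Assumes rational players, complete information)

No strictly dominant strategy exists for Player 1

Work:
A strategy strictly dominates another if it gives a strictly higher payoff against every opponent action. Compare each pair of P1's strategies column-by-column:
  A vs B: [1 vs 1, 4 vs 7, 4 vs 3] → A does not strictly dominate B (column X: 1 ≤ 1)
  A vs C: [1 vs 7, 4 vs 1, 4 vs 4] → A does not strictly dominate C (column X: 1 ≤ 7)
  B vs A: [1 vs 1, 7 vs 4, 3 vs 4] → B does not strictly dominate A (column X: 1 ≤ 1)
  B vs C: [1 vs 7, 7 vs 1, 3 vs 4] → B does not strictly dominate C (column X: 1 ≤ 7)
  C vs A: [7 vs 1, 1 vs 4, 4 vs 4] → C does not strictly dominate A (column Y: 1 ≤ 4)
  C vs B: [7 vs 1, 1 vs 7, 4 vs 3] → C does not strictly dominate B (column Y: 1 ≤ 7)
No single strategy strictly dominates all others → no strictly dominant strategy.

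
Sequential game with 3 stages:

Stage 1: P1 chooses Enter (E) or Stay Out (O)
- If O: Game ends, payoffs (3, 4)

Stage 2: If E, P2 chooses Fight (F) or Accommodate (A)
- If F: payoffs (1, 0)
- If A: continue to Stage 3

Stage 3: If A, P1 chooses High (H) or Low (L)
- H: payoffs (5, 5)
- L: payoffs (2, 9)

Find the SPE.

SPE: (E, A, H); Outcome (5, 5)

Work:
Stage 3: P1 chooses H (5 vs 2)
Stage 2: P2: F->0, A->5 (anticipating H). Choose A
Stage 1: P1: O->3, E->5 (anticipating A, H). Choose E
SPE path: E -> A -> H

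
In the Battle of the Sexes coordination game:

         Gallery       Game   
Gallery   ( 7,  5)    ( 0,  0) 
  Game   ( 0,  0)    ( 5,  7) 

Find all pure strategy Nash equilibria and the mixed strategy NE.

Pure NE: (Gallery, Gallery) and (Game, Game); Mixed NE: p = 0.5833, q = 0.4167

Work:
Check pure NE:
(Gallery, Gallery): (7, 5) - no unilateral deviation beneficial
(Game, Game): (5, 7) - no unilateral deviation beneficial
Mixed NE: P1 plays Gallery with p = 0.5833, P2 plays Gallery with q = 0.4167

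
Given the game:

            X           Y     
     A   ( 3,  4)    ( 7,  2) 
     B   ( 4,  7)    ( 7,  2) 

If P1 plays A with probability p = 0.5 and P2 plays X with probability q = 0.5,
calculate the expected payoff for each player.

E[P1] = 5.25, E[P2] = 3.75

Work:
E[P1] = p·q·π₁(A,X) + p·(1-q)·π₁(A,Y) + (1-p)·q·π₁(B,X) + (1-p)·(1-q)·π₁(B,Y)
= 0.5·0.5·3 + 0.5·0.5·7 + 0.5·0.5·4 + 0.5·0.5·7
= 5.25

E[P2] = 3.75 (similar calculation)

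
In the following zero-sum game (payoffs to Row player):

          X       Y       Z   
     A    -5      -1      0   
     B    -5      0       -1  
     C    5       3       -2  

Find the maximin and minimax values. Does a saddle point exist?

Maximin = -2, Minimax = 0, Saddle: False

Work:
Row minimums: [-5, -5, -2] → maximin = -2
Column maximums: [5, 3, 0] → minimax = 0
No saddle point (maximin ≠ minimax). Mixed strategy needed.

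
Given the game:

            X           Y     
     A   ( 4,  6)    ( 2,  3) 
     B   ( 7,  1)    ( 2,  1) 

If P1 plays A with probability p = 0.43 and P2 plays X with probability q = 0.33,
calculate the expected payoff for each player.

E[P1] = 3.2243, E[P2] = 2.2857

Work:
E[P1] = p·q·π₁(A,X) + p·(1-q)·π₁(A,Y) + (1-p)·q·π₁(B,X) + (1-p)·(1-q)·π₁(B,Y)
= 0.43·0.33·4 + 0.43·0.67·2 + 0.57·0.33·7 + 0.57·0.67·2
= 3.2243

E[P2] = 2.2857 (similar calculation)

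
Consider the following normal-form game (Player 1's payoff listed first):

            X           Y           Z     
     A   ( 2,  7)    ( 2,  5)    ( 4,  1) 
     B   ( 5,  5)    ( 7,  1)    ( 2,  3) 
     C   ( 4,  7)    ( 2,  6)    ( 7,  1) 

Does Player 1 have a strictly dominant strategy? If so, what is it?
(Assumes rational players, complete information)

No strictly dominant strategy exists for Player 1

Work:
A strategy strictly dominates another if it gives a strictly higher payoff against every opponent action. Compare each pair of P1's strategies column-by-column:
  A vs B: [2 vs 5, 2 vs 7, 4 vs 2] → A does not strictly dominate B (column X: 2 ≤ 5)
  A vs C: [2 vs 4, 2 vs 2, 4 vs 7] → A does not strictly dominate C (column X: 2 ≤ 4)
  B vs A: [5 vs 2, 7 vs 2, 2 vs 4] → B does not strictly dominate A (column Z: 2 ≤ 4)
  B vs C: [5 vs 4, 7 vs 2, 2 vs 7] → B does not strictly dominate C (column Z: 2 ≤ 7)
  C vs A: [4 vs 2, 2 vs 2, 7 vs 4] → C does not strictly dominate A (column Y: 2 ≤ 2)
  C vs B: [4 vs 5, 2 vs 7, 7 vs 2] → C does not strictly dominate B (column X: 4 ≤ 5)
No single strategy strictly dominates all others → no strictly dominant strategy.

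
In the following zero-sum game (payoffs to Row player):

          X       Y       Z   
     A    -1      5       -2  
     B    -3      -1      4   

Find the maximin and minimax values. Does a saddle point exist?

Maximin = -2, Minimax = -1, Saddle: False

Work:
Row minimums: [-2, -3] → maximin = -2
Column maximums: [-1, 5, 4] → minimax = -1
No saddle point (maximin ≠ minimax). Mixed strategy needed.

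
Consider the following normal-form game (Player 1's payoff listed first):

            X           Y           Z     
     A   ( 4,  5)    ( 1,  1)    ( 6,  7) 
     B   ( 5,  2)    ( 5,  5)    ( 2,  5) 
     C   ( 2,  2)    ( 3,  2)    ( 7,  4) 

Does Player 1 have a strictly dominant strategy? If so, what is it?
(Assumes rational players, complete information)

No strictly dominant strategy exists for Player 1

Work:
A strategy strictly dominates another if it gives a strictly higher payoff against every opponent action. Compare each pair of P1's strategies column-by-column:
  A vs B: [4 vs 5, 1 vs 5, 6 vs 2] → A does not strictly dominate B (column X: 4 ≤ 5)
  A vs C: [4 vs 2, 1 vs 3, 6 vs 7] → A does not strictly dominate C (column Y: 1 ≤ 3)
  B vs A: [5 vs 4, 5 vs 1, 2 vs 6] → B does not strictly dominate A (column Z: 2 ≤ 6)
  B vs C: [5 vs 2, 5 vs 3, 2 vs 7] → B does not strictly dominate C (column Z: 2 ≤ 7)
  C vs A: [2 vs 4, 3 vs 1, 7 vs 6] → C does not strictly dominate A (column X: 2 ≤ 4)
  C vs B: [2 vs 5, 3 vs 5, 7 vs 2] → C does not strictly dominate B (column X: 2 ≤ 5)
No single strategy strictly dominates all others → no strictly dominant strategy.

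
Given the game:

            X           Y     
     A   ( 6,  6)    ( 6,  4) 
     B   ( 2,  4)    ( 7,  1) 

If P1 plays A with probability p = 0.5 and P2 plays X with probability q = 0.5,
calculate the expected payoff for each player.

E[P1] = 5.25, E[P2] = 3.75

Work:
E[P1] = p·q·π₁(A,X) + p·(1-q)·π₁(A,Y) + (1-p)·q·π₁(B,X) + (1-p)·(1-q)·π₁(B,Y)
= 0.5·0.5·6 + 0.5·0.5·6 + 0.5·0.5·2 + 0.5·0.5·7
= 5.25

E[P2] = 3.75 (similar calculation)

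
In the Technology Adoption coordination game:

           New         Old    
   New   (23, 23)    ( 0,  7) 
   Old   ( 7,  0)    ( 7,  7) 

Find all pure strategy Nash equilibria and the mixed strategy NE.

Pure NE: (New, New) and (Old, Old); Mixed NE: p = 0.3043, q = 0.3043

Work:
Check pure NE:
(New, New): (23, 23) - no unilateral deviation beneficial
(Old, Old): (7, 7) - no unilateral deviation beneficial
Mixed NE: P1 plays New with p = 0.3043, P2 plays New with q = 0.3043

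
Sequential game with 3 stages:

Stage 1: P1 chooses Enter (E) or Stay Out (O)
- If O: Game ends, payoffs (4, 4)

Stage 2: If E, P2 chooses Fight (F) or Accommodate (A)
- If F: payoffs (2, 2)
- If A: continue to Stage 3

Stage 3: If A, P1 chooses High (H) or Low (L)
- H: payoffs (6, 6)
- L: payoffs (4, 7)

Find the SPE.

SPE: (E, A, H); Outcome (6, 6)

Work:
Stage 3: P1 chooses H (6 vs 4)
Stage 2: P2: F->2, A->6 (anticipating H). Choose A
Stage 1: P1: O->4, E->6 (anticipating A, H). Choose E
SPE path: E -> A -> H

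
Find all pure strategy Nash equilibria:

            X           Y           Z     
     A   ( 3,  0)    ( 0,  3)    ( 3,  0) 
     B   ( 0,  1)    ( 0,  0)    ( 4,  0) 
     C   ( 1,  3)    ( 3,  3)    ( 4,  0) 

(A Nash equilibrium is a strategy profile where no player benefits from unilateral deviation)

Nash equilibrium: (C, Y)

Work:
Best responses:
  P1 vs X: payoffs [3, 0, 1] → best response A (payoff 3)
  P1 vs Y: payoffs [0, 0, 3] → best response C (payoff 3)
  P1 vs Z: payoffs [3, 4, 4] → best response B/C (payoff 4)
  P2 vs A: payoffs [0, 3, 0] → best response Y (payoff 3)
  P2 vs B: payoffs [1, 0, 0] → best response X (payoff 1)
  P2 vs C: payoffs [3, 3, 0] → best response X/Y (payoff 3)
Mutual best responses: (C,Y) → Nash equilibria.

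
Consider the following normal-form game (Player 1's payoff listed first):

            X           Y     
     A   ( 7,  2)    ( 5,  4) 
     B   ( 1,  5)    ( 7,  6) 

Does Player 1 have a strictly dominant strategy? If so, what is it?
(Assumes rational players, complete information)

No strictly dominant strategy exists for Player 1

Work:
A strategy strictly dominates another if it gives a strictly higher payoff against every opponent action. Compare each pair of P1's strategies column-by-column:
  A vs B: [7 vs 1, 5 vs 7] → A does not strictly dominate B (column Y: 5 ≤ 7)
  B vs A: [1 vs 7, 7 vs 5] → B does not strictly dominate A (column X: 1 ≤ 7)
No single strategy strictly dominates all others → no strictly dominant strategy.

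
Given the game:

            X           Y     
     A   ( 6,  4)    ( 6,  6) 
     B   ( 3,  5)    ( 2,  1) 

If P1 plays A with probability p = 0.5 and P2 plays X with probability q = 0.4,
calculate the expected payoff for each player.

E[P1] = 4.2, E[P2] = 3.9

Work:
E[P1] = p·q·π₁(A,X) + p·(1-q)·π₁(A,Y) + (1-p)·q·π₁(B,X) + (1-p)·(1-q)·π₁(B,Y)
= 0.5·0.4·6 + 0.5·0.6·6 + 0.5·0.4·3 + 0.5·0.6·2
= 4.2

E[P2] = 3.9 (similar calculation)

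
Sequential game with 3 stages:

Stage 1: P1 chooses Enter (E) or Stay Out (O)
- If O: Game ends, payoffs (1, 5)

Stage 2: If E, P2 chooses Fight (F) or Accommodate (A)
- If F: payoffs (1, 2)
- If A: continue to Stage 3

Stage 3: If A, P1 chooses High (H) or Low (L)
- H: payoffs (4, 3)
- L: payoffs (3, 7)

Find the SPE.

SPE: (E, A, H); Outcome (4, 3)

Work:
Stage 3: P1 chooses H (4 vs 3)
Stage 2: P2: F->2, A->3 (anticipating H). Choose A
Stage 1: P1: O->1, E->4 (anticipating A, H). Choose E
SPE path: E -> A -> H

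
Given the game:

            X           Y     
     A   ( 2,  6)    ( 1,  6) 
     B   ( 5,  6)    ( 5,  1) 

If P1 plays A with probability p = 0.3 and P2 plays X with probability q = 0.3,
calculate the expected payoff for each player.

E[P1] = 3.89, E[P2] = 3.55

Work:
E[P1] = p·q·π₁(A,X) + p·(1-q)·π₁(A,Y) + (1-p)·q·π₁(B,X) + (1-p)·(1-q)·π₁(B,Y)
= 0.3·0.3·2 + 0.3·0.7·1 + 0.7·0.3·5 + 0.7·0.7·5
= 3.89

E[P2] = 3.55 (similar calculation)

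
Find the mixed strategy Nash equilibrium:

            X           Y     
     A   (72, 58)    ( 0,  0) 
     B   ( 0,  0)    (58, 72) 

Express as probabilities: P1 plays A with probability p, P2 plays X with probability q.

p = 0.5538, q = 0.4462

Work:
Find probabilities that make opponent indifferent:
P2 chooses q to make P1 indifferent between A and B
P1 chooses p to make P2 indifferent between X and Y
Mixed NE: P1 plays (A: 0.5538, B: 0.4462), P2 plays (X: 0.4462, Y: 0.5538)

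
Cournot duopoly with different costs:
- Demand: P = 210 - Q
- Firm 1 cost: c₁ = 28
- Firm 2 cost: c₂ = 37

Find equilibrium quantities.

q₁* = 63.67, q₂* = 54.67

Work:
Reaction: q₁ = (210 - 28 - q₂)/2
Reaction: q₂ = (210 - 37 - q₁)/2
Solve simultaneously:
q₁* = (210 - 2×28 + 37)/3 = 63.67
q₂* = (210 - 2×37 + 28)/3 = 54.67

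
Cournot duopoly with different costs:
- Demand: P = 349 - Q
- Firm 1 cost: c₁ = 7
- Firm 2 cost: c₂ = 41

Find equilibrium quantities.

q₁* = 125.33, q₂* = 91.33

Work:
Reaction: q₁ = (349 - 7 - q₂)/2
Reaction: q₂ = (349 - 41 - q₁)/2
Solve simultaneously:
q₁* = (349 - 2×7 + 41)/3 = 125.33
q₂* = (349 - 2×41 + 7)/3 = 91.33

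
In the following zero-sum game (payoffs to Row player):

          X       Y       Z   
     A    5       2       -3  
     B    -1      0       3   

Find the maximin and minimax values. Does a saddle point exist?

Maximin = -1, Minimax = 2, Saddle: False

Work:
Row minimums: [-3, -1] → maximin = -1
Column maximums: [5, 2, 3] → minimax = 2
No saddle point (maximin ≠ minimax). Mixed strategy needed.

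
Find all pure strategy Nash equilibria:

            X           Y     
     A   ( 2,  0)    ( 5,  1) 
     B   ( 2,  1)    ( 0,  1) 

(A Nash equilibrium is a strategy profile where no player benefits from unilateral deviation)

Nash equilibrium: (A, Y), (B, X)

Work:
Best responses:
  P1 vs X: payoffs [2, 2] → best response A/B (payoff 2)
  P1 vs Y: payoffs [5, 0] → best response A (payoff 5)
  P2 vs A: payoffs [0, 1] → best response Y (payoff 1)
  P2 vs B: payoffs [1, 1] → best response X/Y (payoff 1)
Mutual best responses: (A,Y), (B,X) → Nash equilibria.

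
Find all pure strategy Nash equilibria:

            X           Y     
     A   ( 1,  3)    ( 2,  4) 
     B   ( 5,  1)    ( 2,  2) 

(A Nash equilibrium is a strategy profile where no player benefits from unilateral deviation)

Nash equilibrium: (A, Y), (B, Y)

Work:
Best responses:
  P1 vs X: payoffs [1, 5] → best response B (payoff 5)
  P1 vs Y: payoffs [2, 2] → best response A/B (payoff 2)
  P2 vs A: payoffs [3, 4] → best response Y (payoff 4)
  P2 vs B: payoffs [1, 2] → best response Y (payoff 2)
Mutual best responses: (A,Y), (B,Y) → Nash equilibria.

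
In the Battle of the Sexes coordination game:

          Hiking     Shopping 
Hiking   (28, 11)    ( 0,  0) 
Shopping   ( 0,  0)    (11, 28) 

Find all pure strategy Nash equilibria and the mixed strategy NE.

Pure NE: (Hiking, Hiking) and (Shopping, Shopping); Mixed NE: p = 0.7179, q = 0.2821

Work:
Check pure NE:
(Hiking, Hiking): (28, 11) - no unilateral deviation beneficial
(Shopping, Shopping): (11, 28) - no unilateral deviation beneficial
Mixed NE: P1 plays Hiking with p = 0.7179, P2 plays Hiking with q = 0.2821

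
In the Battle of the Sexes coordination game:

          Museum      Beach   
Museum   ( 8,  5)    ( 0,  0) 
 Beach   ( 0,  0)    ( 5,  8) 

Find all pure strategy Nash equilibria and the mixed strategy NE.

Pure NE: (Museum, Museum) and (Beach, Beach); Mixed NE: p = 0.6154, q = 0.3846

Work:
Check pure NE:
(Museum, Museum): (8, 5) - no unilateral deviation beneficial
(Beach, Beach): (5, 8) - no unilateral deviation beneficial
Mixed NE: P1 plays Museum with p = 0.6154, P2 plays Museum with q = 0.3846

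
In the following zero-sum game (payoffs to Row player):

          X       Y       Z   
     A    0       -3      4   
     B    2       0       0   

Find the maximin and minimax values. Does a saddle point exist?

Maximin = 0, Minimax = 0, Saddle: True

Work:
Row minimums: [-3, 0] → maximin = 0
Column maximums: [2, 0, 4] → minimax = 0
Saddle point exists! Game value = 0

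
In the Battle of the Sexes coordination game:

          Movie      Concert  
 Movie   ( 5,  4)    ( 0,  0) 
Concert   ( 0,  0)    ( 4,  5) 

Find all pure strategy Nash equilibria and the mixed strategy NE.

Pure NE: (Movie, Movie) and (Concert, Concert); Mixed NE: p = 0.5556, q = 0.4444

Work:
Check pure NE:
(Movie, Movie): (5, 4) - no unilateral deviation beneficial
(Concert, Concert): (4, 5) - no unilateral deviation beneficial
Mixed NE: P1 plays Movie with p = 0.5556, P2 plays Movie with q = 0.4444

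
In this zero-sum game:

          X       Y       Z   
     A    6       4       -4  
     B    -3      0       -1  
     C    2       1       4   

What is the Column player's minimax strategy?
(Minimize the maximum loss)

Column should play Y or Z (all achieve the minimum), value = 4

Work:
Column player minimizes Row's maximum payoff:
Column X: max payoff to Row = 6
Column Y: max payoff to Row = 4
Column Z: max payoff to Row = 4
Minimum is 4, achieved by columns Y, Z (tied).
Each of Y or Z is a minimax strategy.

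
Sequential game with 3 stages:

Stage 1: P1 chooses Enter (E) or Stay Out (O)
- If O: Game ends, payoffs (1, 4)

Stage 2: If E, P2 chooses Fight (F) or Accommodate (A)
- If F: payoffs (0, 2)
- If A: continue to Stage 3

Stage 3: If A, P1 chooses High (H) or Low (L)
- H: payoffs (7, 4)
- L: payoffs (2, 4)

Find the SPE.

SPE: (E, A, H); Outcome (7, 4)

Work:
Stage 3: P1 chooses H (7 vs 2)
Stage 2: P2: F->2, A->4 (anticipating H). Choose A
Stage 1: P1: O->1, E->7 (anticipating A, H). Choose E
SPE path: E -> A -> H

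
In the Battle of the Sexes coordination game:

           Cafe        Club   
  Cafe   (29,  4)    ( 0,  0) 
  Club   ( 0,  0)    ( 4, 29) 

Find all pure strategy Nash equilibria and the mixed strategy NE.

Pure NE: (Cafe, Cafe) and (Club, Club); Mixed NE: p = 0.8788, q = 0.1212

Work:
Check pure NE:
(Cafe, Cafe): (29, 4) - no unilateral deviation beneficial
(Club, Club): (4, 29) - no unilateral deviation beneficial
Mixed NE: P1 plays Cafe with p = 0.8788, P2 plays Cafe with q = 0.1212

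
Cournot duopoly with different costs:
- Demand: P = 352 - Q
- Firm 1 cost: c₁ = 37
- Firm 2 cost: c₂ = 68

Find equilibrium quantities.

q₁* = 115.33, q₂* = 84.33

Work:
Reaction: q₁ = (352 - 37 - q₂)/2
Reaction: q₂ = (352 - 68 - q₁)/2
Solve simultaneously:
q₁* = (352 - 2×37 + 68)/3 = 115.33
q₂* = (352 - 2×68 + 37)/3 = 84.33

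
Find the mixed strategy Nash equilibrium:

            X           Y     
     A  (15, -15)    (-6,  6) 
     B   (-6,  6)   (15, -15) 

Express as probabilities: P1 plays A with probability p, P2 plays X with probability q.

p = 0.5, q = 0.5

Work:
Find probabilities that make opponent indifferent:
P2 chooses q to make P1 indifferent between A and B
P1 chooses p to make P2 indifferent between X and Y
Mixed NE: P1 plays (A: 0.5, B: 0.5), P2 plays (X: 0.5, Y: 0.5)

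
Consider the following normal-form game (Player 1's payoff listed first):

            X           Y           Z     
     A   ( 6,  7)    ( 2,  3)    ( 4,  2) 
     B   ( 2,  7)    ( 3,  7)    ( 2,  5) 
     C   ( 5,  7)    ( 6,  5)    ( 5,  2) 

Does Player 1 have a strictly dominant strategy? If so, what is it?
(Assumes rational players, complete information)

No strictly dominant strategy exists for Player 1

Work:
A strategy strictly dominates another if it gives a strictly higher payoff against every opponent action. Compare each pair of P1's strategies column-by-column:
  A vs B: [6 vs 2, 2 vs 3, 4 vs 2] → A does not strictly dominate B (column Y: 2 ≤ 3)
  A vs C: [6 vs 5, 2 vs 6, 4 vs 5] → A does not strictly dominate C (column Y: 2 ≤ 6)
  B vs A: [2 vs 6, 3 vs 2, 2 vs 4] → B does not strictly dominate A (column X: 2 ≤ 6)
  B vs C: [2 vs 5, 3 vs 6, 2 vs 5] → B does not strictly dominate C (column X: 2 ≤ 5)
  C vs A: [5 vs 6, 6 vs 2, 5 vs 4] → C does not strictly dominate A (column X: 5 ≤ 6)
  C vs B: [5 vs 2, 6 vs 3, 5 vs 2] → C strictly dominates B
No single strategy strictly dominates all others → no strictly dominant strategy.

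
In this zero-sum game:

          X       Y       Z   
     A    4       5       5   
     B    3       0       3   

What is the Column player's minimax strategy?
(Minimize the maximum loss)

Column should play X, value = 4

Work:
Column player minimizes Row's maximum payoff:
Column X: max payoff to Row = 4
Column Y: max payoff to Row = 5
Column Z: max payoff to Row = 5
Minimum is 4, achieved by column X.
Minimax strategy: X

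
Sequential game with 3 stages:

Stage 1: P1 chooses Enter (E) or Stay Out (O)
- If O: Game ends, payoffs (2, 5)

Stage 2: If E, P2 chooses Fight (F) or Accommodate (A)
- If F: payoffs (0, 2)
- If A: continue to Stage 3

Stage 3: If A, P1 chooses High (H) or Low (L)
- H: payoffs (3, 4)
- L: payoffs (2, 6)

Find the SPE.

SPE: (E, A, H); Outcome (3, 4)

Work:
Stage 3: P1 chooses H (3 vs 2)
Stage 2: P2: F->2, A->4 (anticipating H). Choose A
Stage 1: P1: O->2, E->3 (anticipating A, H). Choose E
SPE path: E -> A -> H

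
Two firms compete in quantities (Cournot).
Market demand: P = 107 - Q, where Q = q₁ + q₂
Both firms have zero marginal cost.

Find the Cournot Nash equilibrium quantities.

q₁* = q₂* = 35.67; P* = 35.67

Work:
Profit: π_i = P·q_i = (a - q_i - q_j)·q_i
FOC: ∂π_i/∂q_i = a - 2q_i - q_j = 0
Reaction function: q_i = (107 - q_j)/2
Symmetry: q* = 107/3 = 35.67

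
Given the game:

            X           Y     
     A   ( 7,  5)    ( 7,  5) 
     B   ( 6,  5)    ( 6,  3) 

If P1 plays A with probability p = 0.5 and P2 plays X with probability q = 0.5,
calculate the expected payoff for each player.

E[P1] = 6.5, E[P2] = 4.5

Work:
E[P1] = p·q·π₁(A,X) + p·(1-q)·π₁(A,Y) + (1-p)·q·π₁(B,X) + (1-p)·(1-q)·π₁(B,Y)
= 0.5·0.5·7 + 0.5·0.5·7 + 0.5·0.5·6 + 0.5·0.5·6
= 6.5

E[P2] = 4.5 (similar calculation)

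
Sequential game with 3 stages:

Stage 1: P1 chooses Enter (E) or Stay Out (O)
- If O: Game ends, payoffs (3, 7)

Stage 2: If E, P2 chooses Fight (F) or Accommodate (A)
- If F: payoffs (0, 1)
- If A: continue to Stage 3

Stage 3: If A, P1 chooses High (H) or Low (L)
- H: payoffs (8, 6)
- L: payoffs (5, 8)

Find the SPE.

SPE: (E, A, H); Outcome (8, 6)

Work:
Stage 3: P1 chooses H (8 vs 5)
Stage 2: P2: F->1, A->6 (anticipating H). Choose A
Stage 1: P1: O->3, E->8 (anticipating A, H). Choose E
SPE path: E -> A -> H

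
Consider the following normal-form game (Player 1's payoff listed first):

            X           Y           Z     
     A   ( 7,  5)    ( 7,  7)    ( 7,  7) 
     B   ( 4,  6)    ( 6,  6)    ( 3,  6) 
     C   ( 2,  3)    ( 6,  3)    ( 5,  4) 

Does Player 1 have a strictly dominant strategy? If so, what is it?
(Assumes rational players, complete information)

Yes, Player 1's strictly dominant strategy is A

Work:
A strategy strictly dominates another if it gives a strictly higher payoff against every opponent action. Compare each pair of P1's strategies column-by-column:
  A vs B: [7 vs 4, 7 vs 6, 7 vs 3] → A strictly dominates B
  A vs C: [7 vs 2, 7 vs 6, 7 vs 5] → A strictly dominates C
  B vs A: [4 vs 7, 6 vs 7, 3 vs 7] → B does not strictly dominate A (column X: 4 ≤ 7)
  B vs C: [4 vs 2, 6 vs 6, 3 vs 5] → B does not strictly dominate C (column Y: 6 ≤ 6)
  C vs A: [2 vs 7, 6 vs 7, 5 vs 7] → C does not strictly dominate A (column X: 2 ≤ 7)
  C vs B: [2 vs 4, 6 vs 6, 5 vs 3] → C does not strictly dominate B (column X: 2 ≤ 4)
A strictly dominates every other strategy → strictly dominant.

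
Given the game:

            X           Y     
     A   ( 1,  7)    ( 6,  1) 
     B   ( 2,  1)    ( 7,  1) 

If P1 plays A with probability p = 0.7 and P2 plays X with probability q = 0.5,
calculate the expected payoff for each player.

E[P1] = 3.8, E[P2] = 3.1

Work:
E[P1] = p·q·π₁(A,X) + p·(1-q)·π₁(A,Y) + (1-p)·q·π₁(B,X) + (1-p)·(1-q)·π₁(B,Y)
= 0.7·0.5·1 + 0.7·0.5·6 + 0.3·0.5·2 + 0.3·0.5·7
= 3.8

E[P2] = 3.1 (similar calculation)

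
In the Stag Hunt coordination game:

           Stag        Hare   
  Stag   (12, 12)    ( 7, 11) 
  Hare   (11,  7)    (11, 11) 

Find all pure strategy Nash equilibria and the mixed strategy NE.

Pure NE: (Stag, Stag) and (Hare, Hare); Mixed NE: p = 0.8, q = 0.8

Work:
Check pure NE:
(Stag, Stag): (12, 12) - no unilateral deviation beneficial
(Hare, Hare): (11, 11) - no unilateral deviation beneficial
Mixed NE: P1 plays Stag with p = 0.8, P2 plays Stag with q = 0.8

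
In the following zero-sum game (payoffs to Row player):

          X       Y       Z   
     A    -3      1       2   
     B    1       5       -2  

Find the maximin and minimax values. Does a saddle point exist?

Maximin = -2, Minimax = 1, Saddle: False

Work:
Row minimums: [-3, -2] → maximin = -2
Column maximums: [1, 5, 2] → minimax = 1
No saddle point (maximin ≠ minimax). Mixed strategy needed.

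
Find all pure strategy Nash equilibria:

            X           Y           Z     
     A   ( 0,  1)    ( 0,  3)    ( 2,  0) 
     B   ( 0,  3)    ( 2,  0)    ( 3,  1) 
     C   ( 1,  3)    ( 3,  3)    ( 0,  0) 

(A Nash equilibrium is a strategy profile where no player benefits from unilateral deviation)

Nash equilibrium: (C, X), (C, Y)

Work:
Best responses:
  P1 vs X: payoffs [0, 0, 1] → best response C (payoff 1)
  P1 vs Y: payoffs [0, 2, 3] → best response C (payoff 3)
  P1 vs Z: payoffs [2, 3, 0] → best response B (payoff 3)
  P2 vs A: payoffs [1, 3, 0] → best response Y (payoff 3)
  P2 vs B: payoffs [3, 0, 1] → best response X (payoff 3)
  P2 vs C: payoffs [3, 3, 0] → best response X/Y (payoff 3)
Mutual best responses: (C,X), (C,Y) → Nash equilibria.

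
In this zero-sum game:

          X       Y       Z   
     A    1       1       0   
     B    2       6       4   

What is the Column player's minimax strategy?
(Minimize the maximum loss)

Column should play X, value = 2

Work:
Column player minimizes Row's maximum payoff:
Column X: max payoff to Row = 2
Column Y: max payoff to Row = 6
Column Z: max payoff to Row = 4
Minimum is 2, achieved by column X.
Minimax strategy: X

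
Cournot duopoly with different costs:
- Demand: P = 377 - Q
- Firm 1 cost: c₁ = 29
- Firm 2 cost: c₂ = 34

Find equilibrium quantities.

q₁* = 117.67, q₂* = 112.67

Work:
Reaction: q₁ = (377 - 29 - q₂)/2
Reaction: q₂ = (377 - 34 - q₁)/2
Solve simultaneously:
q₁* = (377 - 2×29 + 34)/3 = 117.67
q₂* = (377 - 2×34 + 29)/3 = 112.67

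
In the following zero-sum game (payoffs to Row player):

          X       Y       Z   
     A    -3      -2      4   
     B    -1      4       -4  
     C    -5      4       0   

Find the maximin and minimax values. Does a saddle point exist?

Maximin = -3, Minimax = -1, Saddle: False

Work:
Row minimums: [-3, -4, -5] → maximin = -3
Column maximums: [-1, 4, 4] → minimax = -1
No saddle point (maximin ≠ minimax). Mixed strategy needed.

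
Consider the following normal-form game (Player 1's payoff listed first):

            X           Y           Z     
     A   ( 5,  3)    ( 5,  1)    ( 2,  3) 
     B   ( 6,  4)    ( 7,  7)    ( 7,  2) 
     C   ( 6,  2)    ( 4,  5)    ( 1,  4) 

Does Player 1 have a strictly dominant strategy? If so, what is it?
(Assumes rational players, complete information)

No strictly dominant strategy exists for Player 1

Work:
A strategy strictly dominates another if it gives a strictly higher payoff against every opponent action. Compare each pair of P1's strategies column-by-column:
  A vs B: [5 vs 6, 5 vs 7, 2 vs 7] → A does not strictly dominate B (column X: 5 ≤ 6)
  A vs C: [5 vs 6, 5 vs 4, 2 vs 1] → A does not strictly dominate C (column X: 5 ≤ 6)
  B vs A: [6 vs 5, 7 vs 5, 7 vs 2] → B strictly dominates A
  B vs C: [6 vs 6, 7 vs 4, 7 vs 1] → B does not strictly dominate C (column X: 6 ≤ 6)
  C vs A: [6 vs 5, 4 vs 5, 1 vs 2] → C does not strictly dominate A (column Y: 4 ≤ 5)
  C vs B: [6 vs 6, 4 vs 7, 1 vs 7] → C does not strictly dominate B (column X: 6 ≤ 6)
No single strategy strictly dominates all others → no strictly dominant strategy.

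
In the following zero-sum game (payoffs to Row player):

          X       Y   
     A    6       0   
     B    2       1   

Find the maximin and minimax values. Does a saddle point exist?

Maximin = 1, Minimax = 1, Saddle: True

Work:
Row minimums: [0, 1] → maximin = 1
Column maximums: [6, 1] → minimax = 1
Saddle point exists! Game value = 1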